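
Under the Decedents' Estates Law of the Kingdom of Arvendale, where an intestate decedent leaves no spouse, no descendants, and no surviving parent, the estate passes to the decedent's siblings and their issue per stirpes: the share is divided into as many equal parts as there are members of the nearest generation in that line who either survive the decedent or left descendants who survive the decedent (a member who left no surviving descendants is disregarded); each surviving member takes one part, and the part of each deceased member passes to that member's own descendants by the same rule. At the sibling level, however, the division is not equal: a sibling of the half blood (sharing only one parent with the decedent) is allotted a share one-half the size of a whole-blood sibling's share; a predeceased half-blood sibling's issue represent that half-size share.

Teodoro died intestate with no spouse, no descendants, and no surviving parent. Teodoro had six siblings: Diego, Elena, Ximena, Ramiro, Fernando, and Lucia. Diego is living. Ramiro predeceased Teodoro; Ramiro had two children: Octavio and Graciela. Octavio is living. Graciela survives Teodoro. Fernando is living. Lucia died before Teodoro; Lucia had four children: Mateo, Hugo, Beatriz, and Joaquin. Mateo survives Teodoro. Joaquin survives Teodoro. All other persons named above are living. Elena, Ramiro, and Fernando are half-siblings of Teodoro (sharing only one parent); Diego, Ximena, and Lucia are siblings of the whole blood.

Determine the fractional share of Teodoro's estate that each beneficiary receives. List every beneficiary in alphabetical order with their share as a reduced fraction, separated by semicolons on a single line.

No spouse, descendants, or parent survives, so the estate passes to Teodoro's siblings per stirpes.
Half-blood siblings count for one-half the weight of whole-blood siblings at the initial division.
Dividing 1 in proportion to weights (total weight 9/2): Diego (weight 1) → 2/9; Elena (weight 1/2) → 1/9; Ximena (weight 1) → 2/9; Ramiro (weight 1/2) → 1/9; Fernando (weight 1/2) → 1/9; Lucia (weight 1) → 2/9.
Diego is living and takes 2/9.
Elena is living and takes 1/9.
Ximena is living and takes 2/9.
Ramiro predeceased; the 1/9 allotted to Ramiro's branch passes to Ramiro's issue by representation.
The 1/9 is divided into 2 equal shares of 1/18 among Octavio, Graciela.
Octavio is living and takes 1/18.
Graciela is living and takes 1/18.
Fernando is living and takes 1/9.
Lucia predeceased; the 2/9 allotted to Lucia's branch passes to Lucia's issue by representation.
The 2/9 is divided into 4 equal shares of 1/18 among Mateo, Hugo, Beatriz, Joaquin.
Mateo is living and takes 1/18.
Hugo is living and takes 1/18.
Beatriz is living and takes 1/18.
Joaquin is living and takes 1/18.

Beatriz 1/18; Diego 2/9; Elena 1/9; Fernando 1/9; Graciela 1/18; Hugo 1/18; Joaquin 1/18; Mateo 1/18; Octavio 1/18; Ximena 2/9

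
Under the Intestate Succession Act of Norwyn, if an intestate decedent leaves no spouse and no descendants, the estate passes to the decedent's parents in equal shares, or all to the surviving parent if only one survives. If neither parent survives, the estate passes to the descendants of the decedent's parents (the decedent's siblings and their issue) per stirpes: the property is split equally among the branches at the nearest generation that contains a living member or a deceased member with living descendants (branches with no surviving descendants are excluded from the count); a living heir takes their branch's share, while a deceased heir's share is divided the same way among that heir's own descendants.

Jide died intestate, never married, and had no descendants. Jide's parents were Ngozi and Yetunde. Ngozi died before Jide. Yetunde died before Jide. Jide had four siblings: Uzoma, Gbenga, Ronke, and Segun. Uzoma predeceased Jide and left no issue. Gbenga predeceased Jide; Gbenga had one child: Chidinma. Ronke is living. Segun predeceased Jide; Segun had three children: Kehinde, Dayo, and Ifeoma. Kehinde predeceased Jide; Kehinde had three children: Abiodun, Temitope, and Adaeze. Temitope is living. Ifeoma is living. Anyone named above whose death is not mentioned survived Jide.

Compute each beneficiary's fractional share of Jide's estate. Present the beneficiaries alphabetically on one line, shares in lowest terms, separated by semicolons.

Neither parent survives and there are no descendants, so the estate passes to Jide's siblings and their issue per stirpes.
Uzoma left no surviving issue, so that branch lapses and is disregarded.
The estate is divided into 3 equal shares of 1/3 among Gbenga, Ronke, Segun.
Gbenga predeceased; the 1/3 allotted to Gbenga's branch passes to Gbenga's issue by representation.
Chidinma is the sole taker at this level and receives the full 1/3.
Ronke is living and takes 1/3.
Segun predeceased; the 1/3 allotted to Segun's branch passes to Segun's issue by representation.
The 1/3 is divided into 3 equal shares of 1/9 among Kehinde, Dayo, Ifeoma.
Kehinde predeceased; the 1/9 allotted to Kehinde's branch passes to Kehinde's issue by representation.
The 1/9 is divided into 3 equal shares of 1/27 among Abiodun, Temitope, Adaeze.
Abiodun is living and takes 1/27.
Temitope is living and takes 1/27.
Adaeze is living and takes 1/27.
Dayo is living and takes 1/9.
Ifeoma is living and takes 1/9.

Abiodun 1/27; Adaeze 1/27; Chidinma 1/3; Dayo 1/9; Ifeoma 1/9; Ronke 1/3; Temitope 1/27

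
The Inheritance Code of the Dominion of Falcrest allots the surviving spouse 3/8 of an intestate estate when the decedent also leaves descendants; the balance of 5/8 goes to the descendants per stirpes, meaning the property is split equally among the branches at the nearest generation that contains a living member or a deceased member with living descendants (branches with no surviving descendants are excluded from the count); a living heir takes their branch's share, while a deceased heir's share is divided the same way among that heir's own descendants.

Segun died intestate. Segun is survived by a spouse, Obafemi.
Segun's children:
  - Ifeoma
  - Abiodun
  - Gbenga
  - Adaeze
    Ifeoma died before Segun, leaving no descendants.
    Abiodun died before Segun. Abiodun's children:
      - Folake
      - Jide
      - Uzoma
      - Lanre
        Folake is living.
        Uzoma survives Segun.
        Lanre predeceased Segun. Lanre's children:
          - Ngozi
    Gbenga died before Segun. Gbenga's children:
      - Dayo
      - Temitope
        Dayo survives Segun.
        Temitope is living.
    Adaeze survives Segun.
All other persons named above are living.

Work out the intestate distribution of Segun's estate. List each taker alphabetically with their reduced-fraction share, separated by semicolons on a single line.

Adaeze 5/24; Dayo 5/48; Folake 5/96; Jide 5/96; Ngozi 5/96; Obafemi 3/8; Temitope 5/48; Uzoma 5/96

Obafemi, as surviving spouse, takes 3/8.
The remaining 5/8 passes to Segun's descendants per stirpes.
Ifeoma left no surviving issue, so that branch lapses and is disregarded.
The 5/8 is divided into 3 equal shares of 5/24 among Abiodun, Gbenga, Adaeze.
Abiodun predeceased; the 5/24 allotted to Abiodun's branch passes to Abiodun's issue by representation.
The 5/24 is divided into 4 equal shares of 5/96 among Folake, Jide, Uzoma, Lanre.
Folake is living and takes 5/96.
Jide is living and takes 5/96.
Uzoma is living and takes 5/96.
Lanre predeceased; the 5/96 allotted to Lanre's branch passes to Lanre's issue by representation.
Ngozi is the sole taker at this level and receives the full 5/96.
Gbenga predeceased; the 5/24 allotted to Gbenga's branch passes to Gbenga's issue by representation.
The 5/24 is divided into 2 equal shares of 5/48 among Dayo, Temitope.
Dayo is living and takes 5/48.
Temitope is living and takes 5/48.
Adaeze is living and takes 5/24.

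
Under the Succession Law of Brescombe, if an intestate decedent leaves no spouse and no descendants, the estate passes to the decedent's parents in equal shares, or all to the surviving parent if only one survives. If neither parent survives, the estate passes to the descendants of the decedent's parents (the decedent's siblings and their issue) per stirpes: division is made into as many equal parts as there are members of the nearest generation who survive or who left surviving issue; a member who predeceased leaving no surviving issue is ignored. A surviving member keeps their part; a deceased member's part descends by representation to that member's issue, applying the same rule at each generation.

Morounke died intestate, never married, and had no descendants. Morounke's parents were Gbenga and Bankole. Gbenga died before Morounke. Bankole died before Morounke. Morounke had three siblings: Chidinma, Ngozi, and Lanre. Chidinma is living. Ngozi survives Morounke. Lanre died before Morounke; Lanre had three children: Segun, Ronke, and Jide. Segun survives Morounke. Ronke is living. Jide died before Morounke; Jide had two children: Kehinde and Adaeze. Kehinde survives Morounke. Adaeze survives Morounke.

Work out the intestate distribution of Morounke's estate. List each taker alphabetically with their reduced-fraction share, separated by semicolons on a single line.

Neither parent survives and there are no descendants, so the estate passes to Morounke's siblings and their issue per stirpes.
The estate is divided into 3 equal shares of 1/3 among Chidinma, Ngozi, Lanre.
Chidinma is living and takes 1/3.
Ngozi is living and takes 1/3.
Lanre predeceased; the 1/3 allotted to Lanre's branch passes to Lanre's issue by representation.
The 1/3 is divided into 3 equal shares of 1/9 among Segun, Ronke, Jide.
Segun is living and takes 1/9.
Ronke is living and takes 1/9.
Jide predeceased; the 1/9 allotted to Jide's branch passes to Jide's issue by representation.
The 1/9 is divided into 2 equal shares of 1/18 among Kehinde, Adaeze.
Kehinde is living and takes 1/18.
Adaeze is living and takes 1/18.

Adaeze 1/18; Chidinma 1/3; Kehinde 1/18; Ngozi 1/3; Ronke 1/9; Segun 1/9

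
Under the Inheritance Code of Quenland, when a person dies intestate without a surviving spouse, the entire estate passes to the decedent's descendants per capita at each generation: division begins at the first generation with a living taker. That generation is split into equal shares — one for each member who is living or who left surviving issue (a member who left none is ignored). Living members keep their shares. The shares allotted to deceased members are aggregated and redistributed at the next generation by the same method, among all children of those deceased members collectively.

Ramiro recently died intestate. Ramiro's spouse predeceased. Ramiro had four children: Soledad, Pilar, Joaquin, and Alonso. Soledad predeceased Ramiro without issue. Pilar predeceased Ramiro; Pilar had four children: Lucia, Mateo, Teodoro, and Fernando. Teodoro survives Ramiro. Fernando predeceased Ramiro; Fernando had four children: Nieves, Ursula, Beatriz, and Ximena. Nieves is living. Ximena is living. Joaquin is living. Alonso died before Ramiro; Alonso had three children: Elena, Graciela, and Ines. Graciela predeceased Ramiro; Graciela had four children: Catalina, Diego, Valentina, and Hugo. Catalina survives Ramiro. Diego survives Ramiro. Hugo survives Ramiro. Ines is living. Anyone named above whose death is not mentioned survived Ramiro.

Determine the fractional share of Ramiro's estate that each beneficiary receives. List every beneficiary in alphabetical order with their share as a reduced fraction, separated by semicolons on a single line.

There is no surviving spouse, so the entire estate passes to Ramiro's descendants per capita at each generation.
At generation 1 (Pilar, Joaquin, Alonso) there are 3 shares of (1)/3 = 1/3 each.
Living: Joaquin — each takes 1/3.
Deceased: Pilar and Alonso. Their combined 2/3 is pooled and carried to generation 2.
At generation 2 (Lucia, Mateo, Teodoro, Fernando, Elena, Graciela, Ines) there are 7 shares of (2/3)/7 = 2/21 each.
Living: Lucia, Mateo, Teodoro, Elena, and Ines — each takes 2/21.
Deceased: Fernando and Graciela. Their combined 4/21 is pooled and carried to generation 3.
At generation 3 (Nieves, Ursula, Beatriz, Ximena, Catalina, Diego, Valentina, Hugo) there are 8 shares of (4/21)/8 = 1/42 each.
Living: Nieves, Ursula, Beatriz, Ximena, Catalina, Diego, Valentina, and Hugo — each takes 1/42.

Beatriz 1/42; Catalina 1/42; Diego 1/42; Elena 2/21; Hugo 1/42; Ines 2/21; Joaquin 1/3; Lucia 2/21; Mateo 2/21; Nieves 1/42; Teodoro 2/21; Ursula 1/42; Valentina 1/42; Ximena 1/42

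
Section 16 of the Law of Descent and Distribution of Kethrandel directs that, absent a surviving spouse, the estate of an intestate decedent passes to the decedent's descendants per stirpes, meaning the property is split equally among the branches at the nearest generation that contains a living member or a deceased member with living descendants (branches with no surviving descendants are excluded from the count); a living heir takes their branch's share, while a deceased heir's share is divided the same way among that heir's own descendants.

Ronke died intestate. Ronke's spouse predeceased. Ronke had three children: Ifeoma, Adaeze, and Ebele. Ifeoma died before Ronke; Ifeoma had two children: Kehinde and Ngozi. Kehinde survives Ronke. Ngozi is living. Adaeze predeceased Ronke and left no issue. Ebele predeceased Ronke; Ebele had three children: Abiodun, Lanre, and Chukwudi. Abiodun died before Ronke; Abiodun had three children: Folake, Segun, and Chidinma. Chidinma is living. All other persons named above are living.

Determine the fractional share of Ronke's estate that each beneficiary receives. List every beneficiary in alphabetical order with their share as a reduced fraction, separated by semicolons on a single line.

There is no surviving spouse, so the entire estate passes to Ronke's descendants per stirpes.
Adaeze left no surviving issue, so that branch lapses and is disregarded.
The estate is divided into 2 equal shares of 1/2 among Ifeoma, Ebele.
Ifeoma predeceased; the 1/2 allotted to Ifeoma's branch passes to Ifeoma's issue by representation.
The 1/2 is divided into 2 equal shares of 1/4 among Kehinde, Ngozi.
Kehinde is living and takes 1/4.
Ngozi is living and takes 1/4.
Ebele predeceased; the 1/2 allotted to Ebele's branch passes to Ebele's issue by representation.
The 1/2 is divided into 3 equal shares of 1/6 among Abiodun, Lanre, Chukwudi.
Abiodun predeceased; the 1/6 allotted to Abiodun's branch passes to Abiodun's issue by representation.
The 1/6 is divided into 3 equal shares of 1/18 among Folake, Segun, Chidinma.
Folake is living and takes 1/18.
Segun is living and takes 1/18.
Chidinma is living and takes 1/18.
Lanre is living and takes 1/6.
Chukwudi is living and takes 1/6.

Chidinma 1/18; Chukwudi 1/6; Folake 1/18; Kehinde 1/4; Lanre 1/6; Ngozi 1/4; Segun 1/18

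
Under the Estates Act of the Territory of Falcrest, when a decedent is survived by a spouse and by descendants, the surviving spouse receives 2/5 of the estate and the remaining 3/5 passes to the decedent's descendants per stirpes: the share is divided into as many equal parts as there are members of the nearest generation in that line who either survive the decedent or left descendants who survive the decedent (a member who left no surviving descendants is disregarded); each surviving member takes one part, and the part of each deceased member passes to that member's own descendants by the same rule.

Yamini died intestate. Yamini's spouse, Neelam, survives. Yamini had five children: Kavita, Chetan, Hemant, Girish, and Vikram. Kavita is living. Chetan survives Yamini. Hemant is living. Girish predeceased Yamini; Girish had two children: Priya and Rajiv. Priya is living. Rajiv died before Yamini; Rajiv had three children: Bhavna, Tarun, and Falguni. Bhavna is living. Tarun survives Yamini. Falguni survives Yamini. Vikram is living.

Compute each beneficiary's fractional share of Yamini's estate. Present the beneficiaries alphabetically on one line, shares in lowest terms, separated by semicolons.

Neelam, as surviving spouse, takes 2/5.
The remaining 3/5 passes to Yamini's descendants per stirpes.
The 3/5 is divided into 5 equal shares of 3/25 among Kavita, Chetan, Hemant, Girish, Vikram.
Kavita is living and takes 3/25.
Chetan is living and takes 3/25.
Hemant is living and takes 3/25.
Girish predeceased; the 3/25 allotted to Girish's branch passes to Girish's issue by representation.
The 3/25 is divided into 2 equal shares of 3/50 among Priya, Rajiv.
Priya is living and takes 3/50.
Rajiv predeceased; the 3/50 allotted to Rajiv's branch passes to Rajiv's issue by representation.
The 3/50 is divided into 3 equal shares of 1/50 among Bhavna, Tarun, Falguni.
Bhavna is living and takes 1/50.
Tarun is living and takes 1/50.
Falguni is living and takes 1/50.
Vikram is living and takes 3/25.

Bhavna 1/50; Chetan 3/25; Falguni 1/50; Hemant 3/25; Kavita 3/25; Neelam 2/5; Priya 3/50; Tarun 1/50; Vikram 3/25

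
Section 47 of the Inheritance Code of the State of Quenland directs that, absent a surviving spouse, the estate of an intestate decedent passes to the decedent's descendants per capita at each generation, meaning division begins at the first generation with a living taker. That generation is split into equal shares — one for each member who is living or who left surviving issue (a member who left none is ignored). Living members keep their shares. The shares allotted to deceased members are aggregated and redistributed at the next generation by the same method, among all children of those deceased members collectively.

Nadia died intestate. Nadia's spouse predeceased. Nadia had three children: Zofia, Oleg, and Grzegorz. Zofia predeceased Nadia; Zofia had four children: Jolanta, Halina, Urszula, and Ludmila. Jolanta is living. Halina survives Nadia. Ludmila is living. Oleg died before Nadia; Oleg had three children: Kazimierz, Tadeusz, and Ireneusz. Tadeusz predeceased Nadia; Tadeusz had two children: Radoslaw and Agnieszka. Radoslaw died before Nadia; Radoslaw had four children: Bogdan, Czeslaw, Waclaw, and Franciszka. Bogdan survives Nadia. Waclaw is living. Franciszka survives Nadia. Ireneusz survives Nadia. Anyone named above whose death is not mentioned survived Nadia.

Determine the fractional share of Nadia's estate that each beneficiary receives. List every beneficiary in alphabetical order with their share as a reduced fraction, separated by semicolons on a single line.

Agnieszka 1/21; Bogdan 1/84; Czeslaw 1/84; Franciszka 1/84; Grzegorz 1/3; Halina 2/21; Ireneusz 2/21; Jolanta 2/21; Kazimierz 2/21; Ludmila 2/21; Urszula 2/21; Waclaw 1/84

There is no surviving spouse, so the entire estate passes to Nadia's descendants per capita at each generation.
At generation 1 (Zofia, Oleg, Grzegorz) there are 3 shares of (1)/3 = 1/3 each.
Living: Grzegorz — each takes 1/3.
Deceased: Zofia and Oleg. Their combined 2/3 is pooled and carried to generation 2.
At generation 2 (Jolanta, Halina, Urszula, Ludmila, Kazimierz, Tadeusz, Ireneusz) there are 7 shares of (2/3)/7 = 2/21 each.
Living: Jolanta, Halina, Urszula, Ludmila, Kazimierz, and Ireneusz — each takes 2/21.
Deceased: Tadeusz. That 2/21 share is carried to generation 3.
At generation 3 (Radoslaw, Agnieszka) there are 2 shares of (2/21)/2 = 1/21 each.
Living: Agnieszka — each takes 1/21.
Deceased: Radoslaw. That 1/21 share is carried to generation 4.
At generation 4 (Bogdan, Czeslaw, Waclaw, Franciszka) there are 4 shares of (1/21)/4 = 1/84 each.
Living: Bogdan, Czeslaw, Waclaw, and Franciszka — each takes 1/84.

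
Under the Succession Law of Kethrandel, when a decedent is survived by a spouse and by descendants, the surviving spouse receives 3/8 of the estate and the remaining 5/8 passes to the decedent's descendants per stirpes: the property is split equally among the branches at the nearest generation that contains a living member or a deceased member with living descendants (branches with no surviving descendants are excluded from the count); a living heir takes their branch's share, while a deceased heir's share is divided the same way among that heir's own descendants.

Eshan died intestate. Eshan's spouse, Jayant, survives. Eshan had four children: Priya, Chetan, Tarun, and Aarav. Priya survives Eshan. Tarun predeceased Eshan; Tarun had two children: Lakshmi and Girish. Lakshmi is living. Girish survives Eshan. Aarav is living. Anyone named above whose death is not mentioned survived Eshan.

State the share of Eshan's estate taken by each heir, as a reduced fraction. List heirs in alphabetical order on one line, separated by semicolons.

Aarav 5/32; Chetan 5/32; Girish 5/64; Jayant 3/8; Lakshmi 5/64; Priya 5/32

Jayant, as surviving spouse, takes 3/8.
The remaining 5/8 passes to Eshan's descendants per stirpes.
The 5/8 is divided into 4 equal shares of 5/32 among Priya, Chetan, Tarun, Aarav.
Priya is living and takes 5/32.
Chetan is living and takes 5/32.
Tarun predeceased; the 5/32 allotted to Tarun's branch passes to Tarun's issue by representation.
The 5/32 is divided into 2 equal shares of 5/64 among Lakshmi, Girish.
Lakshmi is living and takes 5/64.
Girish is living and takes 5/64.
Aarav is living and takes 5/32.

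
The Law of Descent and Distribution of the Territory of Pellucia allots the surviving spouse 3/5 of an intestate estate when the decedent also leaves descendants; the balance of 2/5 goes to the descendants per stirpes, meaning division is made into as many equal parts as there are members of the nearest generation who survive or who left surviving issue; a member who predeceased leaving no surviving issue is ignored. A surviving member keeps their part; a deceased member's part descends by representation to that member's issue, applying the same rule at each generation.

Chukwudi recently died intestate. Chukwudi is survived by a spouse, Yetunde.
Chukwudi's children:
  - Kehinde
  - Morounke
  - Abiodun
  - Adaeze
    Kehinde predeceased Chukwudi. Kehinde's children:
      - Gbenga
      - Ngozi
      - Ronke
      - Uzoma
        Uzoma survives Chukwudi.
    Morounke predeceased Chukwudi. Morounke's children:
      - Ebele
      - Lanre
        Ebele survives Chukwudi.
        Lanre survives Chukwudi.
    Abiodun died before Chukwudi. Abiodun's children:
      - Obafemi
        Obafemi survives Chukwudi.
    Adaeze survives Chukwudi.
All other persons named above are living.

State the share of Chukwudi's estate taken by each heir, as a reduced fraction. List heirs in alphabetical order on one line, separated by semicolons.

Yetunde, as surviving spouse, takes 3/5.
The remaining 2/5 passes to Chukwudi's descendants per stirpes.
The 2/5 is divided into 4 equal shares of 1/10 among Kehinde, Morounke, Abiodun, Adaeze.
Kehinde predeceased; the 1/10 allotted to Kehinde's branch passes to Kehinde's issue by representation.
The 1/10 is divided into 4 equal shares of 1/40 among Gbenga, Ngozi, Ronke, Uzoma.
Gbenga is living and takes 1/40.
Ngozi is living and takes 1/40.
Ronke is living and takes 1/40.
Uzoma is living and takes 1/40.
Morounke predeceased; the 1/10 allotted to Morounke's branch passes to Morounke's issue by representation.
The 1/10 is divided into 2 equal shares of 1/20 among Ebele, Lanre.
Ebele is living and takes 1/20.
Lanre is living and takes 1/20.
Abiodun predeceased; the 1/10 allotted to Abiodun's branch passes to Abiodun's issue by representation.
Obafemi is the sole taker at this level and receives the full 1/10.
Adaeze is living and takes 1/10.

Adaeze 1/10; Ebele 1/20; Gbenga 1/40; Lanre 1/20; Ngozi 1/40; Obafemi 1/10; Ronke 1/40; Uzoma 1/40; Yetunde 3/5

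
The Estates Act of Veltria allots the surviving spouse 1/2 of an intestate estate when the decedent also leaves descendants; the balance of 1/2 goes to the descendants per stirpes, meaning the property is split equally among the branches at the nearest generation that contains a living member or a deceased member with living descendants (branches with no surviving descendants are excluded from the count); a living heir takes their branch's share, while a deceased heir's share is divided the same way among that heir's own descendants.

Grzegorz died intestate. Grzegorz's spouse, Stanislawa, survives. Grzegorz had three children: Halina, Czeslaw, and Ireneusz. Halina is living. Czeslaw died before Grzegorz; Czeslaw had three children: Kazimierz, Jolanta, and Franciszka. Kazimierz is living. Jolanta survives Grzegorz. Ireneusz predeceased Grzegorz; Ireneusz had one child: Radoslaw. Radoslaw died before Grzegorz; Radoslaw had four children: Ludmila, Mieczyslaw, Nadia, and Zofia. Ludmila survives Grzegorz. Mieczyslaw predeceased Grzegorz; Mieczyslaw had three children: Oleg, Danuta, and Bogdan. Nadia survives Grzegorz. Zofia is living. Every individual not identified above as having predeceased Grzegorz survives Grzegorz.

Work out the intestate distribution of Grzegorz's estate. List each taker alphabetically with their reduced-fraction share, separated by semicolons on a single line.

Stanislawa, as surviving spouse, takes 1/2.
The remaining 1/2 passes to Grzegorz's descendants per stirpes.
The 1/2 is divided into 3 equal shares of 1/6 among Halina, Czeslaw, Ireneusz.
Halina is living and takes 1/6.
Czeslaw predeceased; the 1/6 allotted to Czeslaw's branch passes to Czeslaw's issue by representation.
The 1/6 is divided into 3 equal shares of 1/18 among Kazimierz, Jolanta, Franciszka.
Kazimierz is living and takes 1/18.
Jolanta is living and takes 1/18.
Franciszka is living and takes 1/18.
Ireneusz predeceased; the 1/6 allotted to Ireneusz's branch passes to Ireneusz's issue by representation.
Radoslaw's line is the sole branch at this level, so the full 1/6 passes to Radoslaw's issue by representation.
The 1/6 is divided into 4 equal shares of 1/24 among Ludmila, Mieczyslaw, Nadia, Zofia.
Ludmila is living and takes 1/24.
Mieczyslaw predeceased; the 1/24 allotted to Mieczyslaw's branch passes to Mieczyslaw's issue by representation.
The 1/24 is divided into 3 equal shares of 1/72 among Oleg, Danuta, Bogdan.
Oleg is living and takes 1/72.
Danuta is living and takes 1/72.
Bogdan is living and takes 1/72.
Nadia is living and takes 1/24.
Zofia is living and takes 1/24.

Bogdan 1/72; Danuta 1/72; Franciszka 1/18; Halina 1/6; Jolanta 1/18; Kazimierz 1/18; Ludmila 1/24; Nadia 1/24; Oleg 1/72; Stanislawa 1/2; Zofia 1/24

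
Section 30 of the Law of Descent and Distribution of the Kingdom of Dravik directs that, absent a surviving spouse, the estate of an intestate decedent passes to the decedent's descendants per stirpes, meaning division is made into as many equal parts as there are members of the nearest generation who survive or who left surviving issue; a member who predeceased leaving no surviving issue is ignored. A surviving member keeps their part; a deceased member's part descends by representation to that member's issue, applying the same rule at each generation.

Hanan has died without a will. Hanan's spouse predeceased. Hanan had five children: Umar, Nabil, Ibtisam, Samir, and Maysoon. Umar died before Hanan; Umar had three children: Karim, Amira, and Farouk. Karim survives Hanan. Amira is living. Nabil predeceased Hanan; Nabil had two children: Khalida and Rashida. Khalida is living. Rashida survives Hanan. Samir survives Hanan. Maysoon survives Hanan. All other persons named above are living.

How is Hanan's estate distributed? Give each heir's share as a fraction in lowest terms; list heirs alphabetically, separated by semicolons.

There is no surviving spouse, so the entire estate passes to Hanan's descendants per stirpes.
The estate is divided into 5 equal shares of 1/5 among Umar, Nabil, Ibtisam, Samir, Maysoon.
Umar predeceased; the 1/5 allotted to Umar's branch passes to Umar's issue by representation.
The 1/5 is divided into 3 equal shares of 1/15 among Karim, Amira, Farouk.
Karim is living and takes 1/15.
Amira is living and takes 1/15.
Farouk is living and takes 1/15.
Nabil predeceased; the 1/5 allotted to Nabil's branch passes to Nabil's issue by representation.
The 1/5 is divided into 2 equal shares of 1/10 among Khalida, Rashida.
Khalida is living and takes 1/10.
Rashida is living and takes 1/10.
Ibtisam is living and takes 1/5.
Samir is living and takes 1/5.
Maysoon is living and takes 1/5.

Amira 1/15; Farouk 1/15; Ibtisam 1/5; Karim 1/15; Khalida 1/10; Maysoon 1/5; Rashida 1/10; Samir 1/5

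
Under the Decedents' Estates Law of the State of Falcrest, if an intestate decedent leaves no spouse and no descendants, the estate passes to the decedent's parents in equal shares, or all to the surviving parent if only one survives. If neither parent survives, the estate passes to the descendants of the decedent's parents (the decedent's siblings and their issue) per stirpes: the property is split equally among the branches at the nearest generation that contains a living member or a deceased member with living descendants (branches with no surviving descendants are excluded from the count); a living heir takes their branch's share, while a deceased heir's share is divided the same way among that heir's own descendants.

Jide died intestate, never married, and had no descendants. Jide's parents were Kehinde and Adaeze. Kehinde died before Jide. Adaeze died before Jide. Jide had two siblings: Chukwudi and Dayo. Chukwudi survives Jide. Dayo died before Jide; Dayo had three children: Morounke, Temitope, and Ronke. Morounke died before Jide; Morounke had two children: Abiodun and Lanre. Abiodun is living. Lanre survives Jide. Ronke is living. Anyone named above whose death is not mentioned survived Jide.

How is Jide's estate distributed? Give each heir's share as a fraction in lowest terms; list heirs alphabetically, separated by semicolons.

Abiodun 1/12; Chukwudi 1/2; Lanre 1/12; Ronke 1/6; Temitope 1/6

Neither parent survives and there are no descendants, so the estate passes to Jide's siblings and their issue per stirpes.
The estate is divided into 2 equal shares of 1/2 among Chukwudi, Dayo.
Chukwudi is living and takes 1/2.
Dayo predeceased; the 1/2 allotted to Dayo's branch passes to Dayo's issue by representation.
The 1/2 is divided into 3 equal shares of 1/6 among Morounke, Temitope, Ronke.
Morounke predeceased; the 1/6 allotted to Morounke's branch passes to Morounke's issue by representation.
The 1/6 is divided into 2 equal shares of 1/12 among Abiodun, Lanre.
Abiodun is living and takes 1/12.
Lanre is living and takes 1/12.
Temitope is living and takes 1/6.
Ronke is living and takes 1/6.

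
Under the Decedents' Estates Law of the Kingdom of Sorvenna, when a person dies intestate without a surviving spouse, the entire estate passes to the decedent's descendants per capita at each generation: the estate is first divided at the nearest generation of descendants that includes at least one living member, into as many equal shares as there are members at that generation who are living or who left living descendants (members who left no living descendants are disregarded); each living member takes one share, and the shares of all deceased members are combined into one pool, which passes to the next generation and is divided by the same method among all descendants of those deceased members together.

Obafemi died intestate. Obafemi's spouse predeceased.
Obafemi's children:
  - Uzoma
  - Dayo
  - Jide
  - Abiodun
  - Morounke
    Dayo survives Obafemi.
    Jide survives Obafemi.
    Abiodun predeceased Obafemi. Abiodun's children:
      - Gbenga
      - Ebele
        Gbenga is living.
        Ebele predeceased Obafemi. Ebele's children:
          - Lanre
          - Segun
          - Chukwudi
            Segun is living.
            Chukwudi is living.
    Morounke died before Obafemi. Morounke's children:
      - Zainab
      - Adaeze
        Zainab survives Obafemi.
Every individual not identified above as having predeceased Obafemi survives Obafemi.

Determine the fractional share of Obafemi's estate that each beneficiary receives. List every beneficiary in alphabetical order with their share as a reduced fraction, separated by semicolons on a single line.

Adaeze 1/10; Chukwudi 1/30; Dayo 1/5; Gbenga 1/10; Jide 1/5; Lanre 1/30; Segun 1/30; Uzoma 1/5; Zainab 1/10

There is no surviving spouse, so the entire estate passes to Obafemi's descendants per capita at each generation.
At generation 1 (Uzoma, Dayo, Jide, Abiodun, Morounke) there are 5 shares of (1)/5 = 1/5 each.
Living: Uzoma, Dayo, and Jide — each takes 1/5.
Deceased: Abiodun and Morounke. Their combined 2/5 is pooled and carried to generation 2.
At generation 2 (Gbenga, Ebele, Zainab, Adaeze) there are 4 shares of (2/5)/4 = 1/10 each.
Living: Gbenga, Zainab, and Adaeze — each takes 1/10.
Deceased: Ebele. That 1/10 share is carried to generation 3.
At generation 3 (Lanre, Segun, Chukwudi) there are 3 shares of (1/10)/3 = 1/30 each.
Living: Lanre, Segun, and Chukwudi — each takes 1/30.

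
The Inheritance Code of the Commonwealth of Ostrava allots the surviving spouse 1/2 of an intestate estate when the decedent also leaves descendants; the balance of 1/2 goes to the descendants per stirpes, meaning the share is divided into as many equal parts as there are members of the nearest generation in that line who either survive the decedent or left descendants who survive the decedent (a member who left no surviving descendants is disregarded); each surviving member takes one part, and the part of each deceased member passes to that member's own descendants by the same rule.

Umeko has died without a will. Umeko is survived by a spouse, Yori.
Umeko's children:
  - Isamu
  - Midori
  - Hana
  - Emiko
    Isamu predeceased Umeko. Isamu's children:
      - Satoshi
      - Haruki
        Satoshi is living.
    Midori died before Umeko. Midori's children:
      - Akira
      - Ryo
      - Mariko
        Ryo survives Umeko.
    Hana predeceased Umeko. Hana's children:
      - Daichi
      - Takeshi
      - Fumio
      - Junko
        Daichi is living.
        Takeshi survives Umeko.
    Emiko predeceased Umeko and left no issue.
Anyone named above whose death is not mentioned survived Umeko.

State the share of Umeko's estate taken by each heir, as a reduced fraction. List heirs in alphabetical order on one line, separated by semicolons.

Akira 1/18; Daichi 1/24; Fumio 1/24; Haruki 1/12; Junko 1/24; Mariko 1/18; Ryo 1/18; Satoshi 1/12; Takeshi 1/24; Yori 1/2

Yori, as surviving spouse, takes 1/2.
The remaining 1/2 passes to Umeko's descendants per stirpes.
Emiko left no surviving issue, so that branch lapses and is disregarded.
The 1/2 is divided into 3 equal shares of 1/6 among Isamu, Midori, Hana.
Isamu predeceased; the 1/6 allotted to Isamu's branch passes to Isamu's issue by representation.
The 1/6 is divided into 2 equal shares of 1/12 among Satoshi, Haruki.
Satoshi is living and takes 1/12.
Haruki is living and takes 1/12.
Midori predeceased; the 1/6 allotted to Midori's branch passes to Midori's issue by representation.
The 1/6 is divided into 3 equal shares of 1/18 among Akira, Ryo, Mariko.
Akira is living and takes 1/18.
Ryo is living and takes 1/18.
Mariko is living and takes 1/18.
Hana predeceased; the 1/6 allotted to Hana's branch passes to Hana's issue by representation.
The 1/6 is divided into 4 equal shares of 1/24 among Daichi, Takeshi, Fumio, Junko.
Daichi is living and takes 1/24.
Takeshi is living and takes 1/24.
Fumio is living and takes 1/24.
Junko is living and takes 1/24.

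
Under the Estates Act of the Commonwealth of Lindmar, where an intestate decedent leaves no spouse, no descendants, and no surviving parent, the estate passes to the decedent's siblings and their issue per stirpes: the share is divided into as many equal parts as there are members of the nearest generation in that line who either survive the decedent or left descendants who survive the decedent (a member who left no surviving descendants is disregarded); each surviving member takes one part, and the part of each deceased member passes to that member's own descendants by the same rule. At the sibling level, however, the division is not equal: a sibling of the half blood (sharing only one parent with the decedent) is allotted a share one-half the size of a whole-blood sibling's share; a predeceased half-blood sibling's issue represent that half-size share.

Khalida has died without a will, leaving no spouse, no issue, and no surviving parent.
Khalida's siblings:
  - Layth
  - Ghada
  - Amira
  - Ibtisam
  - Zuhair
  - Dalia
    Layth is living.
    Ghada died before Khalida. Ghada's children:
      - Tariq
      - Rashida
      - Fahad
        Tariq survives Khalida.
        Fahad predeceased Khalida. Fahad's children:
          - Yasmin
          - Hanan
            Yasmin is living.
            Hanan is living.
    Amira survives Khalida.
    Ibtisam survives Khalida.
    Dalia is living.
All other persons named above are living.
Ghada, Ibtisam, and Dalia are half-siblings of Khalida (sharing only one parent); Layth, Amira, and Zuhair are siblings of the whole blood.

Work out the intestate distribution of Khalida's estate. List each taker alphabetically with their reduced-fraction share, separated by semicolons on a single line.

No spouse, descendants, or parent survives, so the estate passes to Khalida's siblings per stirpes.
Half-blood siblings count for one-half the weight of whole-blood siblings at the initial division.
Dividing 1 in proportion to weights (total weight 9/2): Layth (weight 1) → 2/9; Ghada (weight 1/2) → 1/9; Amira (weight 1) → 2/9; Ibtisam (weight 1/2) → 1/9; Zuhair (weight 1) → 2/9; Dalia (weight 1/2) → 1/9.
Layth is living and takes 2/9.
Ghada predeceased; the 1/9 allotted to Ghada's branch passes to Ghada's issue by representation.
The 1/9 is divided into 3 equal shares of 1/27 among Tariq, Rashida, Fahad.
Tariq is living and takes 1/27.
Rashida is living and takes 1/27.
Fahad predeceased; the 1/27 allotted to Fahad's branch passes to Fahad's issue by representation.
The 1/27 is divided into 2 equal shares of 1/54 among Yasmin, Hanan.
Yasmin is living and takes 1/54.
Hanan is living and takes 1/54.
Amira is living and takes 2/9.
Ibtisam is living and takes 1/9.
Zuhair is living and takes 2/9.
Dalia is living and takes 1/9.

Amira 2/9; Dalia 1/9; Hanan 1/54; Ibtisam 1/9; Layth 2/9; Rashida 1/27; Tariq 1/27; Yasmin 1/54; Zuhair 2/9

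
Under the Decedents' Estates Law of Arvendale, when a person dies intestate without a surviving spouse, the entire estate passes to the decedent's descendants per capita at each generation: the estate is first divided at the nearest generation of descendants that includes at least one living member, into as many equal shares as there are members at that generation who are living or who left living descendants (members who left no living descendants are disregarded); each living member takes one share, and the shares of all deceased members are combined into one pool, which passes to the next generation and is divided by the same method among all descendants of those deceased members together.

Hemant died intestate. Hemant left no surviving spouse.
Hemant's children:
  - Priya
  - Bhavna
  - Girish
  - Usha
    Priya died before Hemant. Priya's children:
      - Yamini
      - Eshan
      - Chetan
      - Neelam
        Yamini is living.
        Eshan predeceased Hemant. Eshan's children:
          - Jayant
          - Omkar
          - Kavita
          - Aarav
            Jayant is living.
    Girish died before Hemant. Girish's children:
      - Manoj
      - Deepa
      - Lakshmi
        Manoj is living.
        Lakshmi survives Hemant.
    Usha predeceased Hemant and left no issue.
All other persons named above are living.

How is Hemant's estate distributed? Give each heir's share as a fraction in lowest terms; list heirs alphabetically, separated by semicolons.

Aarav 1/42; Bhavna 1/3; Chetan 2/21; Deepa 2/21; Jayant 1/42; Kavita 1/42; Lakshmi 2/21; Manoj 2/21; Neelam 2/21; Omkar 1/42; Yamini 2/21

There is no surviving spouse, so the entire estate passes to Hemant's descendants per capita at each generation.
At generation 1 (Priya, Bhavna, Girish) there are 3 shares of (1)/3 = 1/3 each.
Living: Bhavna — each takes 1/3.
Deceased: Priya and Girish. Their combined 2/3 is pooled and carried to generation 2.
At generation 2 (Yamini, Eshan, Chetan, Neelam, Manoj, Deepa, Lakshmi) there are 7 shares of (2/3)/7 = 2/21 each.
Living: Yamini, Chetan, Neelam, Manoj, Deepa, and Lakshmi — each takes 2/21.
Deceased: Eshan. That 2/21 share is carried to generation 3.
At generation 3 (Jayant, Omkar, Kavita, Aarav) there are 4 shares of (2/21)/4 = 1/42 each.
Living: Jayant, Omkar, Kavita, and Aarav — each takes 1/42.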